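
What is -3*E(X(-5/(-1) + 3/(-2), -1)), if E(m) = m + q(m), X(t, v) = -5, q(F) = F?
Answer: 30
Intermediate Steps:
E(m) = 2*m (E(m) = m + m = 2*m)
-3*E(X(-5/(-1) + 3/(-2), -1)) = -6*(-5) = -3*(-10) = 30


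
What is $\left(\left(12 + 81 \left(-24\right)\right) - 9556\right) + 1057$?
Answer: $-10431$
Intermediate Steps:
$\left(\left(12 + 81 \left(-24\right)\right) - 9556\right) + 1057 = \left(\left(12 - 1944\right) - 9556\right) + 1057 = \left(-1932 - 9556\right) + 1057 = -11488 + 1057 = -10431$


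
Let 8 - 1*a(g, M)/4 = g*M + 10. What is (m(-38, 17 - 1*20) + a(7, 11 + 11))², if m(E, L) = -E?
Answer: 343396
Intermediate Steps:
a(g, M) = -8 - 4*M*g (a(g, M) = 32 - 4*(g*M + 10) = 32 - 4*(M*g + 10) = 32 - 4*(10 + M*g) = 32 + (-40 - 4*M*g) = -8 - 4*M*g)
(m(-38, 17 - 1*20) + a(7, 11 + 11))² = (-1*(-38) + (-8 - 4*(11 + 11)*7))² = (38 + (-8 - 4*22*7))² = (38 + (-8 - 616))² = (38 - 624)² = (-586)² = 343396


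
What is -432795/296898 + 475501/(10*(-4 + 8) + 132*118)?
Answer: 22402794863/772726528 ≈ 28.992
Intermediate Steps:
-432795/296898 + 475501/(10*(-4 + 8) + 132*118) = -432795*1/296898 + 475501/(10*4 + 15576) = -144265/98966 + 475501/(40 + 15576) = -144265/98966 + 475501/15616 = 22402794863/772726528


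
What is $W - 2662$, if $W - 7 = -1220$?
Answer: $-3875$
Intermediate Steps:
$W = -1213$ ($W = 7 - 1220 = -1213$)
$W - 2662 = -1213 - 2662 = -3875$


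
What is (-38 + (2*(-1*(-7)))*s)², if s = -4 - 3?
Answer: 18496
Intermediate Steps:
s = -7
(-38 + (2*(-1*(-7)))*s)² = (-38 + (2*(-1*(-7)))*(-7))² = (-38 + (2*7)*(-7))² = (-38 + 14*(-7))² = (-38 - 98)² = (-136)² = 18496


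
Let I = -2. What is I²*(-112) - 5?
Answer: -453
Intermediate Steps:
I²*(-112) - 5 = (-2)²*(-112) - 5 = 4*(-112) - 5 = -448 - 5 = -453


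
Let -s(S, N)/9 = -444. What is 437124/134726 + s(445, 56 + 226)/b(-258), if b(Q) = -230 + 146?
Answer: -20901945/471541 ≈ -44.327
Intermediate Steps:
b(Q) = -84
s(S, N) = 3996 (s(S, N) = -9*(-444) = 3996)
437124/134726 + s(445, 56 + 226)/b(-258) = 437124/134726 + 3996/(-84) = 437124*(1/134726) + 3996*(-1/84) = 218562/67363 - 333/7 = -20901945/471541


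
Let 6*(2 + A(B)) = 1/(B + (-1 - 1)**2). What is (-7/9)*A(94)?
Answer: 1175/756 ≈ 1.5542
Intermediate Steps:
A(B) = -2 + 1/(6*(4 + B)) (A(B) = -2 + 1/(6*(B + (-1 - 1)**2)) = -2 + 1/(6*(B + (-2)**2)) = -2 + 1/(6*(B + 4)) = -2 + 1/(6*(4 + B)))
(-7/9)*A(94) = (-7/9)*((-47 - 12*94)/(6*(4 + 94))) = (-7*1/9)*((1/6)*(-47 - 1128)/98) = -7*(-1175)/(54*98) = -7/9*(-1175/588) = 1175/756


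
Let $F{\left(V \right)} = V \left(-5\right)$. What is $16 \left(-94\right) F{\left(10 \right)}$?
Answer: $75200$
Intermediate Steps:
$F{\left(V \right)} = - 5 V$
$16 \left(-94\right) F{\left(10 \right)} = 16 \left(-94\right) \left(\left(-5\right) 10\right) = \left(-1504\right) \left(-50\right) = 75200$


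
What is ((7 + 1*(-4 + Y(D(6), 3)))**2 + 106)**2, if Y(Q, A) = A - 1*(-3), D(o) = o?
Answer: 34969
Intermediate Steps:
Y(Q, A) = 3 + A (Y(Q, A) = A + 3 = 3 + A)
((7 + 1*(-4 + Y(D(6), 3)))**2 + 106)**2 = ((7 + 1*(-4 + (3 + 3)))**2 + 106)**2 = ((7 + 1*(-4 + 6))**2 + 106)**2 = ((7 + 1*2)**2 + 106)**2 = ((7 + 2)**2 + 106)**2 = (9**2 + 106)**2 = (81 + 106)**2 = 187**2 = 34969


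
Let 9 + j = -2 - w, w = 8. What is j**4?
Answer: 130321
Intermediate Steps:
j = -19 (j = -9 + (-2 - 1*8) = -9 + (-2 - 8) = -9 - 10 = -19)
j**4 = (-19)**4 = 130321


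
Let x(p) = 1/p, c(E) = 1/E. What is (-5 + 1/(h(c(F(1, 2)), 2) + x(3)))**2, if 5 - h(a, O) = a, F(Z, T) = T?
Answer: 19321/841 ≈ 22.974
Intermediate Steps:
h(a, O) = 5 - a
(-5 + 1/(h(c(F(1, 2)), 2) + x(3)))**2 = (-5 + 1/((5 - 1/2) + 1/3))**2 = (-5 + 1/(9/2 + 1/3))**2 = (-5 + 1/(29/6))**2 = (-5 + 6/29)**2 = (-139/29)**2 = 19321/841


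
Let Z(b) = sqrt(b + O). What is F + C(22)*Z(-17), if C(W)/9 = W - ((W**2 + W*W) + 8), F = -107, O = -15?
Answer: -107 - 34344*I*sqrt(2) ≈ -107.0 - 48570.0*I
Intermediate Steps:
Z(b) = sqrt(-15 + b) (Z(b) = sqrt(b - 15) = sqrt(-15 + b))
C(W) = -72 - 18*W**2 + 9*W (C(W) = 9*(W - ((W**2 + W*W) + 8)) = 9*(W - ((W**2 + W**2) + 8)) = 9*(W - (2*W**2 + 8)) = 9*(W - (8 + 2*W**2)) = 9*(W + (-8 - 2*W**2)) = 9*(-8 + W - 2*W**2) = -72 - 18*W**2 + 9*W)
F + C(22)*Z(-17) = -107 + (-72 - 18*22**2 + 9*22)*sqrt(-15 - 17) = -107 + (-72 - 18*484 + 198)*sqrt(-32) = -107 + (-72 - 8712 + 198)*(4*I*sqrt(2)) = -107 - 34344*I*sqrt(2)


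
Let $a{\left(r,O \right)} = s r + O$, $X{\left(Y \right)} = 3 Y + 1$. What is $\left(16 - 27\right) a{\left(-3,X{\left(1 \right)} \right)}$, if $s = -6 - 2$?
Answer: $-308$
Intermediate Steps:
$s = -8$
$X{\left(Y \right)} = 1 + 3 Y$
$a{\left(r,O \right)} = O - 8 r$ ($a{\left(r,O \right)} = - 8 r + O = O - 8 r$)
$\left(16 - 27\right) a{\left(-3,X{\left(1 \right)} \right)} = \left(16 - 27\right) \left(\left(1 + 3 \cdot 1\right) - -24\right) = - 11 \left(\left(1 + 3\right) + 24\right) = - 11 \left(4 + 24\right) = \left(-11\right) 28 = -308$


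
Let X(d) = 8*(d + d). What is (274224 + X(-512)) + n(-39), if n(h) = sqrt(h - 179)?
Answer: 266032 + I*sqrt(218) ≈ 2.6603e+5 + 14.765*I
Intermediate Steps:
X(d) = 16*d (X(d) = 8*(2*d) = 16*d)
n(h) = sqrt(-179 + h)
(274224 + X(-512)) + n(-39) = (274224 + 16*(-512)) + sqrt(-179 - 39) = (274224 - 8192) + sqrt(-218) = 266032 + I*sqrt(218)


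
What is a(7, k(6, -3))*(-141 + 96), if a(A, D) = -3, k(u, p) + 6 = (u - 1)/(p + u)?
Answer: 135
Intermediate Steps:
k(u, p) = -6 + (-1 + u)/(p + u) (k(u, p) = -6 + (u - 1)/(p + u) = -6 + (-1 + u)/(p + u))
a(7, k(6, -3))*(-141 + 96) = -3*(-141 + 96) = -3*(-45) = 135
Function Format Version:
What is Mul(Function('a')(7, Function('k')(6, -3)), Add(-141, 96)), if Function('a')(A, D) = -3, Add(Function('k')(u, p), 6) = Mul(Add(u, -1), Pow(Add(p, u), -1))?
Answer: 135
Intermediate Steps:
Function('k')(u, p) = Add(-6, Mul(Pow(Add(p, u), -1), Add(-1, u))) (Function('k')(u, p) = Add(-6, Mul(Add(u, -1), Pow(Add(p, u), -1))) = Add(-6, Mul(Add(-1, u), Pow(Add(p, u), -1))) = Add(-6, Mul(Pow(Add(p, u), -1), Add(-1, u))))
Mul(Function('a')(7, Function('k')(6, -3)), Add(-141, 96)) = Mul(-3, Add(-141, 96)) = Mul(-3, -45) = 135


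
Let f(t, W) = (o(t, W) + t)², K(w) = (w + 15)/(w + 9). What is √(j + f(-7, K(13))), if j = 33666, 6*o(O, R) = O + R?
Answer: √16324969/22 ≈ 183.66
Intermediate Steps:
o(O, R) = O/6 + R/6 (o(O, R) = (O + R)/6 = O/6 + R/6)
K(w) = (15 + w)/(9 + w)
f(t, W) = (W/6 + 7*t/6)² (f(t, W) = ((t/6 + W/6) + t)² = ((W/6 + t/6) + t)² = (W/6 + 7*t/6)²)
√(j + f(-7, K(13))) = √(33666 + ((15 + 13)/(9 + 13) + 7*(-7))²/36) = √(33666 + (28/22 - 49)²/36) = √(33666 + ((1/22)*28 - 49)²/36) = √(33666 + (14/11 - 49)²/36) = √(33666 + (-525/11)²/36) = √(33666 + (1/36)*(275625/121)) = √(33666 + 30625/484) = √(16324969/484) = √16324969/22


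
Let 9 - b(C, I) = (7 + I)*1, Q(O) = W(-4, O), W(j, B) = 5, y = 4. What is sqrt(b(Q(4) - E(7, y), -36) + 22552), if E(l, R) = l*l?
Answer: 3*sqrt(2510) ≈ 150.30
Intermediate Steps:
Q(O) = 5
E(l, R) = l**2
b(C, I) = 2 - I (b(C, I) = 9 - (7 + I) = 9 + (-7 - I) = 2 - I)
sqrt(b(Q(4) - E(7, y), -36) + 22552) = sqrt((2 - 1*(-36)) + 22552) = sqrt((2 + 36) + 22552) = sqrt(38 + 22552) = sqrt(22590) = 3*sqrt(2510)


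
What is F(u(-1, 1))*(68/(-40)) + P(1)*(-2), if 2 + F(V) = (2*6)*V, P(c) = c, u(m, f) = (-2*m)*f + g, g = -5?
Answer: 313/5 ≈ 62.600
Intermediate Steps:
u(m, f) = -5 - 2*f*m (u(m, f) = (-2*m)*f - 5 = -2*f*m - 5 = -5 - 2*f*m)
F(V) = -2 + 12*V (F(V) = -2 + (2*6)*V = -2 + 12*V)
F(u(-1, 1))*(68/(-40)) + P(1)*(-2) = (-2 + 12*(-5 - 2*1*(-1)))*(68/(-40)) + 1*(-2) = (-2 + 12*(-5 + 2))*(68*(-1/40)) - 2 = (-2 + 12*(-3))*(-17/10) - 2 = (-2 - 36)*(-17/10) - 2 = -38*(-17/10) - 2 = 323/5 - 2 = 313/5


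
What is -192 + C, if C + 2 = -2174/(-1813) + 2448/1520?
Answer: -32929671/172235 ≈ -191.19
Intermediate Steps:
C = 139449/172235 (C = -2 + (-2174/(-1813) + 2448/1520) = -2 + (-2174*(-1/1813) + 2448*(1/1520)) = -2 + (2174/1813 + 153/95) = -2 + 483919/172235 = 139449/172235 ≈ 0.80964)
-192 + C = -192 + 139449/172235 = -32929671/172235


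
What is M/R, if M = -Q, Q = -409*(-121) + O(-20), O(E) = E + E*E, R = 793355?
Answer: -49869/793355 ≈ -0.062858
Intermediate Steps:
O(E) = E + E**2
Q = 49869 (Q = -409*(-121) - 20*(1 - 20) = 49489 - 20*(-19) = 49489 + 380 = 49869)
M = -49869 (M = -1*49869 = -49869)
M/R = -49869/793355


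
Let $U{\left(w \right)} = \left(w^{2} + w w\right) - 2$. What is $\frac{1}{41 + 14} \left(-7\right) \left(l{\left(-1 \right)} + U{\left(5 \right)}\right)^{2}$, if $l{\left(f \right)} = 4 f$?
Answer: $- \frac{1232}{5} \approx -246.4$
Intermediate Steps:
$U{\left(w \right)} = -2 + 2 w^{2}$ ($U{\left(w \right)} = \left(w^{2} + w^{2}\right) - 2 = 2 w^{2} - 2 = -2 + 2 w^{2}$)
$\frac{1}{41 + 14} \left(-7\right) \left(l{\left(-1 \right)} + U{\left(5 \right)}\right)^{2} = \frac{1}{41 + 14} \left(-7\right) \left(4 \left(-1\right) - \left(2 - 2 \cdot 5^{2}\right)\right)^{2} = \frac{1}{55} \left(-7\right) \left(-4 + \left(-2 + 2 \cdot 25\right)\right)^{2} = \frac{1}{55} \left(-7\right) \left(-4 + \left(-2 + 50\right)\right)^{2} = - \frac{7 \left(-4 + 48\right)^{2}}{55} = - \frac{7 \cdot 44^{2}}{55} = \left(- \frac{7}{55}\right) 1936 = - \frac{1232}{5}$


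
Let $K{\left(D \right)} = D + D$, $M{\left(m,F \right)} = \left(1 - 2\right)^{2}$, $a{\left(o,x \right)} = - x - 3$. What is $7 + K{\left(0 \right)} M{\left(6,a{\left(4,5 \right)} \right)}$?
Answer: $7$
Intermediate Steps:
$a{\left(o,x \right)} = -3 - x$
$M{\left(m,F \right)} = 1$ ($M{\left(m,F \right)} = \left(-1\right)^{2} = 1$)
$K{\left(D \right)} = 2 D$
$7 + K{\left(0 \right)} M{\left(6,a{\left(4,5 \right)} \right)} = 7 + 2 \cdot 0 \cdot 1 = 7 + 0 \cdot 1 = 7 + 0 = 7$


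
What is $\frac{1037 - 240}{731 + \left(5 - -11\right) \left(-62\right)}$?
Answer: $- \frac{797}{261} \approx -3.0536$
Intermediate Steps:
$\frac{1037 - 240}{731 + \left(5 - -11\right) \left(-62\right)} = \frac{797}{731 + \left(5 + 11\right) \left(-62\right)} = \frac{797}{731 + 16 \left(-62\right)} = \frac{797}{731 - 992} = \frac{797}{-261} = 797 \left(- \frac{1}{261}\right) = - \frac{797}{261}$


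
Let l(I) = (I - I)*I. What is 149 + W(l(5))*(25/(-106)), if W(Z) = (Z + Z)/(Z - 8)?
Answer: 149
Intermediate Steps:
l(I) = 0 (l(I) = 0*I = 0)
W(Z) = 2*Z/(-8 + Z) (W(Z) = (2*Z)/(-8 + Z) = 2*Z/(-8 + Z))
149 + W(l(5))*(25/(-106)) = 149 + (2*0/(-8 + 0))*(25/(-106)) = 149 + (2*0/(-8))*(25*(-1/106)) = 149 + (2*0*(-⅛))*(-25/106) = 149 + 0*(-25/106) = 149 + 0 = 149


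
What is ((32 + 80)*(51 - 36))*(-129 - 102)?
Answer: -388080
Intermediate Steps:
((32 + 80)*(51 - 36))*(-129 - 102) = (112*15)*(-231) = 1680*(-231) = -388080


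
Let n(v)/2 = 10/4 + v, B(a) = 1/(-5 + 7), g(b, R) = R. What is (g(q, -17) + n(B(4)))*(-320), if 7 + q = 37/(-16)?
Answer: 3520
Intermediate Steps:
q = -149/16 (q = -7 + 37/(-16) = -7 + 37*(-1/16) = -7 - 37/16 = -149/16 ≈ -9.3125)
B(a) = 1/2
n(v) = 5 + 2*v (n(v) = 2*(10/4 + v) = 2*(10*(1/4) + v) = 2*(5/2 + v) = 5 + 2*v)
(g(q, -17) + n(B(4)))*(-320) = (-17 + (5 + 2*(1/2)))*(-320) = (-17 + (5 + 1))*(-320) = (-17 + 6)*(-320) = -11*(-320) = 3520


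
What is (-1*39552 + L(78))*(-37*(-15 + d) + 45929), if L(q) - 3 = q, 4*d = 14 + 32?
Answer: -3635950107/2 ≈ -1.8180e+9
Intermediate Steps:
d = 23/2 (d = (14 + 32)/4 = (1/4)*46 = 23/2 ≈ 11.500)
L(q) = 3 + q
(-1*39552 + L(78))*(-37*(-15 + d) + 45929) = (-1*39552 + (3 + 78))*(-37*(-15 + 23/2) + 45929) = (-39552 + 81)*(-37*(-7/2) + 45929) = -39471*(259/2 + 45929) = -39471*92117/2 = -3635950107/2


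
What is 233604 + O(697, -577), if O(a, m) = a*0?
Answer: 233604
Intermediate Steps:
O(a, m) = 0
233604 + O(697, -577) = 233604 + 0 = 233604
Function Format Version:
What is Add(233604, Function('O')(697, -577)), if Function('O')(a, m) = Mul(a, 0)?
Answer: 233604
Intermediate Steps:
Function('O')(a, m) = 0
Add(233604, Function('O')(697, -577)) = Add(233604, 0) = 233604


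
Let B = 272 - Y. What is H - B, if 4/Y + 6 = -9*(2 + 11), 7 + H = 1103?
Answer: 101348/123 ≈ 823.97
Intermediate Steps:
H = 1096 (H = -7 + 1103 = 1096)
Y = -4/123 (Y = 4/(-6 - 9*(2 + 11)) = 4/(-6 - 9*13) = 4/(-6 - 117) = 4/(-123) = 4*(-1/123) = -4/123 ≈ -0.032520)
B = 33460/123 (B = 272 - 1*(-4/123) = 272 + 4/123 = 33460/123 ≈ 272.03)
H - B = 1096 - 1*33460/123 = 1096 - 33460/123 = 101348/123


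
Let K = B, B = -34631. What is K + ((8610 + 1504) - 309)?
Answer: -24826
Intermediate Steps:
K = -34631
K + ((8610 + 1504) - 309) = -34631 + ((8610 + 1504) - 309) = -34631 + (10114 - 309) = -34631 + 9805 = -24826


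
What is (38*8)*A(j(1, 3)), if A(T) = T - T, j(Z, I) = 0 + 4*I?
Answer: 0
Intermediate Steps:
j(Z, I) = 4*I
A(T) = 0
(38*8)*A(j(1, 3)) = (38*8)*0 = 304*0 = 0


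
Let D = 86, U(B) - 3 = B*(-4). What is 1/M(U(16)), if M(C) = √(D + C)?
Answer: ⅕ ≈ 0.20000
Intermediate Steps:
U(B) = 3 - 4*B (U(B) = 3 + B*(-4) = 3 - 4*B)
M(C) = √(86 + C)
1/M(U(16)) = 1/(√(86 + (3 - 4*16))) = 1/(√(86 + (3 - 64))) = 1/(√(86 - 61)) = 1/(√25) = 1/5 = ⅕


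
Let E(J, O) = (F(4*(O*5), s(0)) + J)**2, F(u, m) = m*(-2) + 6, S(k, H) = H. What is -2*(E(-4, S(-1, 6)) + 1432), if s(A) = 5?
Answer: -2992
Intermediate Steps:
F(u, m) = 6 - 2*m (F(u, m) = -2*m + 6 = 6 - 2*m)
E(J, O) = (-4 + J)**2 (E(J, O) = ((6 - 2*5) + J)**2 = ((6 - 10) + J)**2 = (-4 + J)**2)
-2*(E(-4, S(-1, 6)) + 1432) = -2*((-4 - 4)**2 + 1432) = -2*((-8)**2 + 1432) = -2*(64 + 1432) = -2*1496 = -2992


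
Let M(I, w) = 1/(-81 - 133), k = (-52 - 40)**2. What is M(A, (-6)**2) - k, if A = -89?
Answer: -1811297/214 ≈ -8464.0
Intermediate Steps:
k = 8464 (k = (-92)**2 = 8464)
M(I, w) = -1/214 (M(I, w) = 1/(-214) = -1/214)
M(A, (-6)**2) - k = -1/214 - 1*8464 = -1/214 - 8464 = -1811297/214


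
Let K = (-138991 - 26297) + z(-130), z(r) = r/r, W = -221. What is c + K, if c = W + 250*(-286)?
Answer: -237008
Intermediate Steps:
z(r) = 1
c = -71721 (c = -221 + 250*(-286) = -221 - 71500 = -71721)
K = -165287 (K = (-138991 - 26297) + 1 = -165288 + 1 = -165287)
c + K = -71721 - 165287 = -237008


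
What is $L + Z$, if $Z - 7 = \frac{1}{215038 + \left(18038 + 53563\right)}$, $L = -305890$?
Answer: $- \frac{87677997236}{286639} \approx -3.0588 \cdot 10^{5}$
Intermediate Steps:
$Z = \frac{2006474}{286639}$ ($Z = 7 + \frac{1}{215038 + \left(18038 + 53563\right)} = 7 + \frac{1}{215038 + 71601} = 7 + \frac{1}{286639} = \frac{2006474}{286639} \approx 7.0$)
$L + Z = -305890 + \frac{2006474}{286639} = - \frac{87677997236}{286639}$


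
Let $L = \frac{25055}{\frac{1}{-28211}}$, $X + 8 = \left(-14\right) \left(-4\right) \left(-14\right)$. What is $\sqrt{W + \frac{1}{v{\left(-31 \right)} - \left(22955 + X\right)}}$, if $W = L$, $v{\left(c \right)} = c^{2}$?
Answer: $\frac{i \sqrt{317736091074631622}}{21202} \approx 26586.0 i$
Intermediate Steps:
$X = -792$ ($X = -8 + \left(-14\right) \left(-4\right) \left(-14\right) = -8 + 56 \left(-14\right) = -8 - 784 = -792$)
$L = -706826605$ ($L = \frac{25055}{- \frac{1}{28211}} = 25055 \left(-28211\right) = -706826605$)
$W = -706826605$
$\sqrt{W + \frac{1}{v{\left(-31 \right)} - \left(22955 + X\right)}} = \sqrt{-706826605 + \frac{1}{\left(-31\right)^{2} - 22163}} = \sqrt{-706826605 + \frac{1}{961 + \left(-22955 + 792\right)}} = \sqrt{-706826605 + \frac{1}{961 - 22163}} = \sqrt{-706826605 + \frac{1}{-21202}} = \sqrt{-706826605 - \frac{1}{21202}} = \sqrt{- \frac{14986137679211}{21202}} = \frac{i \sqrt{317736091074631622}}{21202}$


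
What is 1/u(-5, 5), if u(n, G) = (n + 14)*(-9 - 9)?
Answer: -1/162 ≈ -0.0061728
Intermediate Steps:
u(n, G) = -252 - 18*n (u(n, G) = (14 + n)*(-18) = -252 - 18*n)
1/u(-5, 5) = 1/(-252 - 18*(-5)) = 1/(-252 + 90) = 1/(-162) = -1/162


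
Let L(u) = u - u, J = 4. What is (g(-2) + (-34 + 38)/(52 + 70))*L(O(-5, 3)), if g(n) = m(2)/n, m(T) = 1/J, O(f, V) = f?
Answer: 0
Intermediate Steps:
L(u) = 0
m(T) = 1/4
g(n) = 1/(4*n)
(g(-2) + (-34 + 38)/(52 + 70))*L(O(-5, 3)) = ((1/4)/(-2) + (-34 + 38)/(52 + 70))*0 = ((1/4)*(-1/2) + 4/122)*0 = (-1/8 + 4*(1/122))*0 = (-1/8 + 2/61)*0 = -45/488*0 = 0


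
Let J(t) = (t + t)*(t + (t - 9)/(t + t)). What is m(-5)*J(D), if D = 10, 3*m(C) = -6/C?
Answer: 402/5 ≈ 80.400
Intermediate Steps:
m(C) = -2/C (m(C) = (-6/C)/3 = -2/C)
J(t) = 2*t*(t + (-9 + t)/(2*t)) (J(t) = (2*t)*(t + (-9 + t)/((2*t))) = (2*t)*(t + (-9 + t)*(1/(2*t))) = (2*t)*(t + (-9 + t)/(2*t)) = 2*t*(t + (-9 + t)/(2*t)))
m(-5)*J(D) = (-2/(-5))*(-9 + 10 + 2*10**2) = (-2*(-1/5))*(-9 + 10 + 2*100) = 2*(-9 + 10 + 200)/5 = (2/5)*201 = 402/5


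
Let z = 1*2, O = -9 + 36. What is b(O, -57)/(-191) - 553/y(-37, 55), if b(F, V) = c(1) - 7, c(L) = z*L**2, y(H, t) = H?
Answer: 105808/7067 ≈ 14.972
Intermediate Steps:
O = 27
z = 2
c(L) = 2*L**2
b(F, V) = -5 (b(F, V) = 2*1**2 - 7 = 2*1 - 7 = 2 - 7 = -5)
b(O, -57)/(-191) - 553/y(-37, 55) = -5/(-191) - 553/(-37) = -5*(-1/191) - 553*(-1/37) = 5/191 + 553/37 = 105808/7067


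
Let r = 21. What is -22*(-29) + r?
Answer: 659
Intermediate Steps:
-22*(-29) + r = -22*(-29) + 21 = 638 + 21 = 659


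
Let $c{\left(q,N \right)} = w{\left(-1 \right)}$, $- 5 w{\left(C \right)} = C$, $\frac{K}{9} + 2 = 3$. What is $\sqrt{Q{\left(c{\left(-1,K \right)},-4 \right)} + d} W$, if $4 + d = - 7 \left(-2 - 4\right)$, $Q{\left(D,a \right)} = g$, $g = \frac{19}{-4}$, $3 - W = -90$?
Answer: $\frac{93 \sqrt{133}}{2} \approx 536.26$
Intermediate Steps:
$W = 93$ ($W = 3 - -90 = 3 + 90 = 93$)
$K = 9$ ($K = -18 + 9 \cdot 3 = -18 + 27 = 9$)
$w{\left(C \right)} = - \frac{C}{5}$
$c{\left(q,N \right)} = \frac{1}{5}$ ($c{\left(q,N \right)} = \left(- \frac{1}{5}\right) \left(-1\right) = \frac{1}{5}$)
$g = - \frac{19}{4}$ ($g = 19 \left(- \frac{1}{4}\right) = - \frac{19}{4} \approx -4.75$)
$Q{\left(D,a \right)} = - \frac{19}{4}$
$d = 38$ ($d = -4 - 7 \left(-2 - 4\right) = -4 - -42 = -4 + 42 = 38$)
$\sqrt{Q{\left(c{\left(-1,K \right)},-4 \right)} + d} W = \sqrt{- \frac{19}{4} + 38} \cdot 93 = \sqrt{\frac{133}{4}} \cdot 93 = \frac{\sqrt{133}}{2} \cdot 93 = \frac{93 \sqrt{133}}{2}$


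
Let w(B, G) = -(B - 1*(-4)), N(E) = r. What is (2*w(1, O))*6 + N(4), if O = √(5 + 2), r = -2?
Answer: -62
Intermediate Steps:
O = √7 ≈ 2.6458
N(E) = -2
w(B, G) = -4 - B (w(B, G) = -(B + 4) = -(4 + B) = -4 - B)
(2*w(1, O))*6 + N(4) = (2*(-4 - 1*1))*6 - 2 = (2*(-4 - 1))*6 - 2 = (2*(-5))*6 - 2 = -10*6 - 2 = -60 - 2 = -62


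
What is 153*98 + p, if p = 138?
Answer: 15132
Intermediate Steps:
153*98 + p = 153*98 + 138 = 14994 + 138 = 15132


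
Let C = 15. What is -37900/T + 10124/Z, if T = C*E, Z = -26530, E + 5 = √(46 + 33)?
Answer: -251781772/1074465 - 3790*√79/81 ≈ -650.21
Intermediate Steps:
E = -5 + √79 (E = -5 + √(46 + 33) = -5 + √79 ≈ 3.8882)
T = -75 + 15*√79 (T = 15*(-5 + √79) = -75 + 15*√79 ≈ 58.323)
-37900/T + 10124/Z = -37900/(-75 + 15*√79) + 10124/(-26530) = -37900/(-75 + 15*√79) + 10124*(-1/26530) = -37900/(-75 + 15*√79) - 5062/13265 = -5062/13265 - 37900/(-75 + 15*√79)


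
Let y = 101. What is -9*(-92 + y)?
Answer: -81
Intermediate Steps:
-9*(-92 + y) = -9*(-92 + 101) = -9*9 = -81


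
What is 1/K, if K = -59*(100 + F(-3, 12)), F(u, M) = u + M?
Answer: -1/6431 ≈ -0.00015550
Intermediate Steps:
F(u, M) = M + u
K = -6431 (K = -59*(100 + (12 - 3)) = -59*(100 + 9) = -59*109 = -6431)
1/K = 1/(-6431) = -1/6431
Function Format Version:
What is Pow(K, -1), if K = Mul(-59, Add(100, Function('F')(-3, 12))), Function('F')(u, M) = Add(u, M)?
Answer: Rational(-1, 6431) ≈ -0.00015550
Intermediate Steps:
Function('F')(u, M) = Add(M, u)
K = -6431 (K = Mul(-59, Add(100, Add(12, -3))) = Mul(-59, Add(100, 9)) = Mul(-59, 109) = -6431)
Pow(K, -1) = Pow(-6431, -1) = Rational(-1, 6431)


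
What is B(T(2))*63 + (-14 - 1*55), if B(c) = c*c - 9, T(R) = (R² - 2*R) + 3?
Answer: -69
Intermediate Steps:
T(R) = 3 + R² - 2*R
B(c) = -9 + c² (B(c) = c² - 9 = -9 + c²)
B(T(2))*63 + (-14 - 1*55) = (-9 + (3 + 2² - 2*2)²)*63 + (-14 - 1*55) = (-9 + (3 + 4 - 4)²)*63 + (-14 - 55) = (-9 + 3²)*63 - 69 = (-9 + 9)*63 - 69 = 0*63 - 69 = 0 - 69 = -69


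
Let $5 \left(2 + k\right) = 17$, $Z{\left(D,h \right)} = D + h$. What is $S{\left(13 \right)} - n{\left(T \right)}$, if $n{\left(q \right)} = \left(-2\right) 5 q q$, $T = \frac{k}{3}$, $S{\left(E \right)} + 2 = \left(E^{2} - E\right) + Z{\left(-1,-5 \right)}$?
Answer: $\frac{6758}{45} \approx 150.18$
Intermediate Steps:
$k = \frac{7}{5}$ ($k = -2 + \frac{1}{5} \cdot 17 = -2 + \frac{17}{5} = \frac{7}{5} \approx 1.4$)
$S{\left(E \right)} = -8 + E^{2} - E$ ($S{\left(E \right)} = -2 - \left(6 + E - E^{2}\right) = -8 + E^{2} - E$)
$T = \frac{7}{15}$ ($T = \frac{7}{5 \cdot 3} = \frac{7}{5} \cdot \frac{1}{3} = \frac{7}{15} \approx 0.46667$)
$n{\left(q \right)} = - 10 q^{2}$
$S{\left(13 \right)} - n{\left(T \right)} = \left(-8 + 13^{2} - 13\right) - - 10 \left(\frac{7}{15}\right)^{2} = \left(-8 + 169 - 13\right) - \left(-10\right) \frac{49}{225} = 148 - - \frac{98}{45} = 148 + \frac{98}{45} = \frac{6758}{45}$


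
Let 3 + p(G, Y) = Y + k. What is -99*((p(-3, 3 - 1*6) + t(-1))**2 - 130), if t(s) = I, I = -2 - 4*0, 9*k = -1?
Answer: 57211/9 ≈ 6356.8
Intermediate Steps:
k = -1/9 (k = (1/9)*(-1) = -1/9 ≈ -0.11111)
I = -2 (I = -2 + 0 = -2)
p(G, Y) = -28/9 + Y (p(G, Y) = -3 + (Y - 1/9) = -3 + (-1/9 + Y) = -28/9 + Y)
t(s) = -2
-99*((p(-3, 3 - 1*6) + t(-1))**2 - 130) = -99*(((-28/9 + (3 - 1*6)) - 2)**2 - 130) = -99*(((-28/9 + (3 - 6)) - 2)**2 - 130) = -99*(((-28/9 - 3) - 2)**2 - 130) = -99*((-55/9 - 2)**2 - 130) = -99*((-73/9)**2 - 130) = -99*(5329/81 - 130) = -99*(-5201/81) = 57211/9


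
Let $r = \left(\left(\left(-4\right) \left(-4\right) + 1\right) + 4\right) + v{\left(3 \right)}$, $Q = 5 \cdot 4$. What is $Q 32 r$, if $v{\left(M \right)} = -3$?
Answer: $11520$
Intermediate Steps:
$Q = 20$
$r = 18$ ($r = \left(\left(\left(-4\right) \left(-4\right) + 1\right) + 4\right) - 3 = \left(\left(16 + 1\right) + 4\right) - 3 = \left(17 + 4\right) - 3 = 21 - 3 = 18$)
$Q 32 r = 20 \cdot 32 \cdot 18 = 640 \cdot 18 = 11520$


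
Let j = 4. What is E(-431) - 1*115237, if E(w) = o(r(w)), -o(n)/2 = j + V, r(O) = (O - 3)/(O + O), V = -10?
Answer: -115225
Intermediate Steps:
r(O) = (-3 + O)/(2*O) (r(O) = (-3 + O)/((2*O)) = (-3 + O)*(1/(2*O)) = (-3 + O)/(2*O))
o(n) = 12 (o(n) = -2*(4 - 10) = -2*(-6) = 12)
E(w) = 12
E(-431) - 1*115237 = 12 - 1*115237 = 12 - 115237 = -115225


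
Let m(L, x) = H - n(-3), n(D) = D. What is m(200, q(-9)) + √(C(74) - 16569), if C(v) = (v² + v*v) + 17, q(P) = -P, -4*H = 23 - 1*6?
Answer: -5/4 + 20*I*√14 ≈ -1.25 + 74.833*I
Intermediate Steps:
H = -17/4 (H = -(23 - 1*6)/4 = -(23 - 6)/4 = -¼*17 = -17/4 ≈ -4.2500)
C(v) = 17 + 2*v² (C(v) = (v² + v²) + 17 = 2*v² + 17 = 17 + 2*v²)
m(L, x) = -5/4 (m(L, x) = -17/4 - 1*(-3) = -17/4 + 3 = -5/4)
m(200, q(-9)) + √(C(74) - 16569) = -5/4 + √((17 + 2*74²) - 16569) = -5/4 + √((17 + 2*5476) - 16569) = -5/4 + √((17 + 10952) - 16569) = -5/4 + √(10969 - 16569) = -5/4 + √(-5600) = -5/4 + 20*I*√14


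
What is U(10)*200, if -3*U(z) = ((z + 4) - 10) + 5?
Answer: -600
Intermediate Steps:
U(z) = ⅓ - z/3 (U(z) = -(((z + 4) - 10) + 5)/3 = -(((4 + z) - 10) + 5)/3 = -((-6 + z) + 5)/3 = -(-1 + z)/3 = ⅓ - z/3)
U(10)*200 = (⅓ - ⅓*10)*200 = (⅓ - 10/3)*200 = -3*200 = -600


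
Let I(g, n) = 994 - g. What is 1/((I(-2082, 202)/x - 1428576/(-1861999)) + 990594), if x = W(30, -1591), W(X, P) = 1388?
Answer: 646113653/640038235572985 ≈ 1.0095e-6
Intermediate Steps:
x = 1388
1/((I(-2082, 202)/x - 1428576/(-1861999)) + 990594) = 1/(((994 - 1*(-2082))/1388 - 1428576/(-1861999)) + 990594) = 1/(((994 + 2082)*(1/1388) - 1428576*(-1/1861999)) + 990594) = 1/((3076*(1/1388) + 1428576/1861999) + 990594) = 1/((769/347 + 1428576/1861999) + 990594) = 1/(1927593103/646113653 + 990594) = 1/(640038235572985/646113653) = 646113653/640038235572985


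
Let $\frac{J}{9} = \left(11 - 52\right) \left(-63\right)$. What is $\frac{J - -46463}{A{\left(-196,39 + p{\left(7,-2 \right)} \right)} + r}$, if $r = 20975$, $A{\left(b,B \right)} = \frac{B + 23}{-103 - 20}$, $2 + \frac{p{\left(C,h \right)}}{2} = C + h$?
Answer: $\frac{8574330}{2579857} \approx 3.3236$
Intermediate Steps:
$p{\left(C,h \right)} = -4 + 2 C + 2 h$ ($p{\left(C,h \right)} = -4 + 2 \left(C + h\right) = -4 + \left(2 C + 2 h\right) = -4 + 2 C + 2 h$)
$J = 23247$ ($J = 9 \left(11 - 52\right) \left(-63\right) = 9 \left(\left(-41\right) \left(-63\right)\right) = 9 \cdot 2583 = 23247$)
$A{\left(b,B \right)} = - \frac{23}{123} - \frac{B}{123}$ ($A{\left(b,B \right)} = \frac{23 + B}{-123} = \left(23 + B\right) \left(- \frac{1}{123}\right) = - \frac{23}{123} - \frac{B}{123}$)
$\frac{J - -46463}{A{\left(-196,39 + p{\left(7,-2 \right)} \right)} + r} = \frac{23247 - -46463}{\left(- \frac{23}{123} - \frac{39 + \left(-4 + 2 \cdot 7 + 2 \left(-2\right)\right)}{123}\right) + 20975} = \frac{23247 + 46463}{\left(- \frac{23}{123} - \frac{39 - -6}{123}\right) + 20975} = \frac{69710}{\left(- \frac{23}{123} - \frac{39 + 6}{123}\right) + 20975} = \frac{69710}{\left(- \frac{23}{123} - \frac{15}{41}\right) + 20975} = \frac{69710}{- \frac{68}{123} + 20975} = \frac{69710}{\frac{2579857}{123}} = 69710 \cdot \frac{123}{2579857} = \frac{8574330}{2579857}$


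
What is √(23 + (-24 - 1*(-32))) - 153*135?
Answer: -20655 + √31 ≈ -20649.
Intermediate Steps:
√(23 + (-24 - 1*(-32))) - 153*135 = √(23 + (-24 + 32)) - 20655 = √(23 + 8) - 20655 = √31 - 20655 = -20655 + √31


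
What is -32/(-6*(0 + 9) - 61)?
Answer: 32/115 ≈ 0.27826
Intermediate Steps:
-32/(-6*(0 + 9) - 61) = -32/(-6*9 - 61) = -32/(-54 - 61) = -32/(-115) = -1/115*(-32) = 32/115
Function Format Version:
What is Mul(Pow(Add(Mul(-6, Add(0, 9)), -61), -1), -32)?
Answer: Rational(32, 115) ≈ 0.27826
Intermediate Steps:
Mul(Pow(Add(Mul(-6, Add(0, 9)), -61), -1), -32) = Mul(Pow(Add(Mul(-6, 9), -61), -1), -32) = Mul(Pow(Add(-54, -61), -1), -32) = Mul(Pow(-115, -1), -32) = Mul(Rational(-1, 115), -32) = Rational(32, 115)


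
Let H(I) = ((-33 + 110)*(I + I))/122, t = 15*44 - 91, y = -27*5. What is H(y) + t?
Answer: 24314/61 ≈ 398.59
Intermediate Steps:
y = -135
t = 569 (t = 660 - 91 = 569)
H(I) = 77*I/61 (H(I) = (77*(2*I))*(1/122) = (154*I)*(1/122) = 77*I/61)
H(y) + t = (77/61)*(-135) + 569 = -10395/61 + 569 = 24314/61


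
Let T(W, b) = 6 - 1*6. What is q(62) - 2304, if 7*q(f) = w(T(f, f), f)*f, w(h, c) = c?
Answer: -12284/7 ≈ -1754.9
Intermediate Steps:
T(W, b) = 0 (T(W, b) = 6 - 6 = 0)
q(f) = f²/7 (q(f) = (f*f)/7 = f²/7)
q(62) - 2304 = (⅐)*62² - 2304 = (⅐)*3844 - 2304 = 3844/7 - 2304 = -12284/7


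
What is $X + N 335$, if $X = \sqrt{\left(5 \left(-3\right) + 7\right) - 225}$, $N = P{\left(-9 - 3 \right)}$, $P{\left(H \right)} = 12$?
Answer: $4020 + i \sqrt{233} \approx 4020.0 + 15.264 i$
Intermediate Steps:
$N = 12$
$X = i \sqrt{233}$ ($X = \sqrt{\left(-15 + 7\right) - 225} = \sqrt{-8 - 225} = \sqrt{-233} = i \sqrt{233} \approx 15.264 i$)
$X + N 335 = i \sqrt{233} + 12 \cdot 335 = i \sqrt{233} + 4020 = 4020 + i \sqrt{233}$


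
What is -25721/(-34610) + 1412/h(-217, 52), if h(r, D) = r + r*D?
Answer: 246947901/398049610 ≈ 0.62039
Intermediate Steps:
h(r, D) = r + D*r
-25721/(-34610) + 1412/h(-217, 52) = -25721/(-34610) + 1412/((-217*(1 + 52))) = -25721*(-1/34610) + 1412/((-217*53)) = 25721/34610 + 1412/(-11501) = 25721/34610 + 1412*(-1/11501) = 25721/34610 - 1412/11501 = 246947901/398049610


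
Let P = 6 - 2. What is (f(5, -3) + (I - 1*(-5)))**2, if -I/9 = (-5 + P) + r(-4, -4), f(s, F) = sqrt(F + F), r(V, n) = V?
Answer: (50 + I*sqrt(6))**2 ≈ 2494.0 + 244.95*I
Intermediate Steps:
f(s, F) = sqrt(2)*sqrt(F) (f(s, F) = sqrt(2*F) = sqrt(2)*sqrt(F))
P = 4
I = 45 (I = -9*((-5 + 4) - 4) = -9*(-1 - 4) = -9*(-5) = 45)
(f(5, -3) + (I - 1*(-5)))**2 = (sqrt(2)*sqrt(-3) + (45 - 1*(-5)))**2 = (sqrt(2)*(I*sqrt(3)) + (45 + 5))**2 = (I*sqrt(6) + 50)**2 = (50 + I*sqrt(6))**2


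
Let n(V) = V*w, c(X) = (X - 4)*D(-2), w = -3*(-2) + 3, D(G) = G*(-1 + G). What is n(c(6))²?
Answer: 11664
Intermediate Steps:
w = 9 (w = 6 + 3 = 9)
c(X) = -24 + 6*X (c(X) = (X - 4)*(-2*(-1 - 2)) = (-4 + X)*(-2*(-3)) = (-4 + X)*6 = -24 + 6*X)
n(V) = 9*V (n(V) = V*9 = 9*V)
n(c(6))² = (9*(-24 + 6*6))² = (9*(-24 + 36))² = (9*12)² = 108² = 11664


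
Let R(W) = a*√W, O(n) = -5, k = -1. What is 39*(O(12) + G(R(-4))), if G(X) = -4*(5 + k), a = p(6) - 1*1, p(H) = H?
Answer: -819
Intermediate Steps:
a = 5 (a = 6 - 1*1 = 6 - 1 = 5)
R(W) = 5*√W
G(X) = -16 (G(X) = -4*(5 - 1) = -4*4 = -16)
39*(O(12) + G(R(-4))) = 39*(-5 - 16) = 39*(-21) = -819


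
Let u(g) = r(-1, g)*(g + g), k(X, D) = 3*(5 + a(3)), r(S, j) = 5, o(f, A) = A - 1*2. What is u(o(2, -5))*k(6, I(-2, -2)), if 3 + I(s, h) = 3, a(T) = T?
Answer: -1680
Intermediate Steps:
o(f, A) = -2 + A (o(f, A) = A - 2 = -2 + A)
I(s, h) = 0 (I(s, h) = -3 + 3 = 0)
k(X, D) = 24 (k(X, D) = 3*(5 + 3) = 3*8 = 24)
u(g) = 10*g (u(g) = 5*(g + g) = 5*(2*g) = 10*g)
u(o(2, -5))*k(6, I(-2, -2)) = (10*(-2 - 5))*24 = (10*(-7))*24 = -70*24 = -1680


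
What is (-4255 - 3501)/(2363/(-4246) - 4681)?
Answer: 32931976/19877889 ≈ 1.6567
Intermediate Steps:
(-4255 - 3501)/(2363/(-4246) - 4681) = -7756/(2363*(-1/4246) - 4681) = -7756/(-2363/4246 - 4681) = -7756/(-19877889/4246) = -7756*(-4246/19877889) = 32931976/19877889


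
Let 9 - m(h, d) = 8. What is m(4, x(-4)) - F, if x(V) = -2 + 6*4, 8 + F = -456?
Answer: 465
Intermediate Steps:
F = -464 (F = -8 - 456 = -464)
x(V) = 22 (x(V) = -2 + 24 = 22)
m(h, d) = 1 (m(h, d) = 9 - 1*8 = 9 - 8 = 1)
m(4, x(-4)) - F = 1 - 1*(-464) = 1 + 464 = 465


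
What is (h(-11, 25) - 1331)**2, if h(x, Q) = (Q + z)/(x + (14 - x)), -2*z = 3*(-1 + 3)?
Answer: 86601636/49 ≈ 1.7674e+6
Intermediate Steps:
z = -3 (z = -3*(-1 + 3)/2 = -3*2/2 = -1/2*6 = -3)
h(x, Q) = -3/14 + Q/14 (h(x, Q) = (Q - 3)/(x + (14 - x)) = (-3 + Q)/14 = (-3 + Q)*(1/14) = -3/14 + Q/14)
(h(-11, 25) - 1331)**2 = ((-3/14 + (1/14)*25) - 1331)**2 = ((-3/14 + 25/14) - 1331)**2 = (11/7 - 1331)**2 = (-9306/7)**2 = 86601636/49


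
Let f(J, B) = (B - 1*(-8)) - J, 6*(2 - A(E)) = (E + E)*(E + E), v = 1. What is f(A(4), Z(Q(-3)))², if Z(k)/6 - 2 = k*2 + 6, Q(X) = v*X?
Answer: 7396/9 ≈ 821.78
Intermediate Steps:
Q(X) = X (Q(X) = 1*X = X)
A(E) = 2 - 2*E²/3 (A(E) = 2 - (E + E)*(E + E)/6 = 2 - 2*E*2*E/6 = 2 - 2*E²/3)
Z(k) = 48 + 12*k (Z(k) = 12 + 6*(k*2 + 6) = 12 + 6*(2*k + 6) = 12 + 6*(6 + 2*k) = 12 + (36 + 12*k) = 48 + 12*k)
f(J, B) = 8 + B - J (f(J, B) = (B + 8) - J = (8 + B) - J = 8 + B - J)
f(A(4), Z(Q(-3)))² = (8 + (48 + 12*(-3)) - (2 - ⅔*4²))² = (8 + (48 - 36) - (2 - ⅔*16))² = (8 + 12 - (2 - 32/3))² = (8 + 12 - 1*(-26/3))² = (8 + 12 + 26/3)² = (86/3)² = 7396/9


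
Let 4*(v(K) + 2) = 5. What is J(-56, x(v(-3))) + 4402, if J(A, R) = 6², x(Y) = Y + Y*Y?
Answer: 4438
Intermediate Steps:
v(K) = -¾ (v(K) = -2 + (¼)*5 = -2 + 5/4 = -¾)
x(Y) = Y + Y²
J(A, R) = 36
J(-56, x(v(-3))) + 4402 = 36 + 4402 = 4438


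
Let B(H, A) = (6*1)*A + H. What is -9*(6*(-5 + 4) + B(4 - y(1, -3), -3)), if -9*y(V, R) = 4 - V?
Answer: 177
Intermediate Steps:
y(V, R) = -4/9 + V/9 (y(V, R) = -(4 - V)/9 = -4/9 + V/9)
B(H, A) = H + 6*A (B(H, A) = 6*A + H = H + 6*A)
-9*(6*(-5 + 4) + B(4 - y(1, -3), -3)) = -9*(6*(-5 + 4) + ((4 - (-4/9 + (⅑)*1)) + 6*(-3))) = -9*(6*(-1) + ((4 - (-4/9 + ⅑)) - 18)) = -9*(-6 + ((4 - 1*(-⅓)) - 18)) = -9*(-6 + ((4 + ⅓) - 18)) = -9*(-6 + (13/3 - 18)) = -9*(-6 - 41/3) = -9*(-59/3) = 177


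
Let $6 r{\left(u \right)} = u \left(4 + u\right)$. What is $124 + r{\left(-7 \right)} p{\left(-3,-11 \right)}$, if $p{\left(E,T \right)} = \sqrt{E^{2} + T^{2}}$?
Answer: $124 + \frac{7 \sqrt{130}}{2} \approx 163.91$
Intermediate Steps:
$r{\left(u \right)} = \frac{u \left(4 + u\right)}{6}$
$124 + r{\left(-7 \right)} p{\left(-3,-11 \right)} = 124 + \frac{1}{6} \left(-7\right) \left(4 - 7\right) \sqrt{\left(-3\right)^{2} + \left(-11\right)^{2}} = 124 + \frac{1}{6} \left(-7\right) \left(-3\right) \sqrt{9 + 121} = 124 + \frac{7 \sqrt{130}}{2}$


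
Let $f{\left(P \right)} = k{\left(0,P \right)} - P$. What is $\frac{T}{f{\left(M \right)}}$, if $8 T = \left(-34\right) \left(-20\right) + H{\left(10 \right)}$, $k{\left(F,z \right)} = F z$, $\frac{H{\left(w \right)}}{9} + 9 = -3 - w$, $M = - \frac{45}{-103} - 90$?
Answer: $\frac{24823}{36900} \approx 0.67271$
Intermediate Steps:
$M = - \frac{9225}{103}$ ($M = \left(-45\right) \left(- \frac{1}{103}\right) - 90 = \frac{45}{103} - 90 = - \frac{9225}{103} \approx -89.563$)
$H{\left(w \right)} = -108 - 9 w$ ($H{\left(w \right)} = -81 + 9 \left(-3 - w\right) = -81 - \left(27 + 9 w\right) = -108 - 9 w$)
$f{\left(P \right)} = - P$ ($f{\left(P \right)} = 0 P - P = 0 - P = - P$)
$T = \frac{241}{4}$ ($T = \frac{\left(-34\right) \left(-20\right) - 198}{8} = \frac{680 - 198}{8} = \frac{1}{8} \cdot 482 = \frac{241}{4} \approx 60.25$)
$\frac{T}{f{\left(M \right)}} = \frac{241}{4 \left(\left(-1\right) \left(- \frac{9225}{103}\right)\right)} = \frac{241}{4 \cdot \frac{9225}{103}} = \frac{241}{4} \cdot \frac{103}{9225} = \frac{24823}{36900}$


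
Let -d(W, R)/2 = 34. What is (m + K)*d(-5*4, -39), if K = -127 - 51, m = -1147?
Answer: 90100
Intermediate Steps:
d(W, R) = -68 (d(W, R) = -2*34 = -68)
K = -178 (K = -127 - 1*51 = -127 - 51 = -178)
(m + K)*d(-5*4, -39) = (-1147 - 178)*(-68) = -1325*(-68) = 90100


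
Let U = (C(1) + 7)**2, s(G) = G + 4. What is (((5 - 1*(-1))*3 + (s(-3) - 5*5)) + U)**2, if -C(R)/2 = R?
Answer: 361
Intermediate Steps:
s(G) = 4 + G
C(R) = -2*R
U = 25 (U = (-2*1 + 7)**2 = (-2 + 7)**2 = 5**2 = 25)
(((5 - 1*(-1))*3 + (s(-3) - 5*5)) + U)**2 = (((5 - 1*(-1))*3 + ((4 - 3) - 5*5)) + 25)**2 = (((5 + 1)*3 + (1 - 25)) + 25)**2 = ((6*3 - 24) + 25)**2 = ((18 - 24) + 25)**2 = (-6 + 25)**2 = 19**2 = 361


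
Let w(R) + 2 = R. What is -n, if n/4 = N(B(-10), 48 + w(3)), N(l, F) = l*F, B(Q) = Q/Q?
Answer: -196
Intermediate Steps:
w(R) = -2 + R
B(Q) = 1
N(l, F) = F*l
n = 196 (n = 4*((48 + (-2 + 3))*1) = 4*((48 + 1)*1) = 4*(49*1) = 4*49 = 196)
-n = -1*196 = -196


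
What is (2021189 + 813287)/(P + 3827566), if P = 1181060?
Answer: 1417238/2504313 ≈ 0.56592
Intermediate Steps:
(2021189 + 813287)/(P + 3827566) = (2021189 + 813287)/(1181060 + 3827566) = 2834476/5008626 = 2834476*(1/5008626) = 1417238/2504313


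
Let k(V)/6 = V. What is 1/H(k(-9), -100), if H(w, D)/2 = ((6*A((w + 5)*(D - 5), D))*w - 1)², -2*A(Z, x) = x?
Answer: 1/524944802 ≈ 1.9050e-9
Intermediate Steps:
k(V) = 6*V
A(Z, x) = -x/2
H(w, D) = 2*(-1 - 3*D*w)² (H(w, D) = 2*((6*(-D/2))*w - 1)² = 2*((-3*D)*w - 1)² = 2*(-3*D*w - 1)² = 2*(-1 - 3*D*w)²)
1/H(k(-9), -100) = 1/(2*(1 + 3*(-100)*(6*(-9)))²) = 1/(2*(1 + 3*(-100)*(-54))²) = 1/(2*(1 + 16200)²) = 1/(2*16201²) = 1/(2*262472401) = 1/524944802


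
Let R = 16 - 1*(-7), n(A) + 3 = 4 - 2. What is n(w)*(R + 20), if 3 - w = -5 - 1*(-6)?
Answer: -43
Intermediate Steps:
w = 2 (w = 3 - (-5 - 1*(-6)) = 3 - (-5 + 6) = 3 - 1*1 = 3 - 1 = 2)
n(A) = -1 (n(A) = -3 + (4 - 2) = -3 + 2 = -1)
R = 23 (R = 16 + 7 = 23)
n(w)*(R + 20) = -(23 + 20) = -1*43 = -43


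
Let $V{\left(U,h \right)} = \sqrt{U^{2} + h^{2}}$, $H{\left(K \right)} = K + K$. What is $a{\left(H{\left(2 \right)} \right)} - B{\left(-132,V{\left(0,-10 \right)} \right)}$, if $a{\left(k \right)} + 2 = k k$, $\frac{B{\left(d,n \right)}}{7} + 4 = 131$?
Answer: $-875$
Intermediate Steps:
$H{\left(K \right)} = 2 K$
$B{\left(d,n \right)} = 889$ ($B{\left(d,n \right)} = -28 + 7 \cdot 131 = -28 + 917 = 889$)
$a{\left(k \right)} = -2 + k^{2}$ ($a{\left(k \right)} = -2 + k k = -2 + k^{2}$)
$a{\left(H{\left(2 \right)} \right)} - B{\left(-132,V{\left(0,-10 \right)} \right)} = \left(-2 + \left(2 \cdot 2\right)^{2}\right) - 889 = \left(-2 + 4^{2}\right) - 889 = \left(-2 + 16\right) - 889 = 14 - 889 = -875$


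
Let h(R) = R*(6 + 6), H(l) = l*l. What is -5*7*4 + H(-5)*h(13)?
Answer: 3760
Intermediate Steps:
H(l) = l²
h(R) = 12*R (h(R) = R*12 = 12*R)
-5*7*4 + H(-5)*h(13) = -5*7*4 + (-5)²*(12*13) = -35*4 + 25*156 = -140 + 3900 = 3760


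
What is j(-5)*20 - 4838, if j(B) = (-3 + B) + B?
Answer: -5098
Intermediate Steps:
j(B) = -3 + 2*B
j(-5)*20 - 4838 = (-3 + 2*(-5))*20 - 4838 = (-3 - 10)*20 - 4838 = -13*20 - 4838 = -260 - 4838 = -5098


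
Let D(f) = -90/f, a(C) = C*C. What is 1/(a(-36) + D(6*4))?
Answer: 4/5169 ≈ 0.00077384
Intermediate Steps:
a(C) = C**2
1/(a(-36) + D(6*4)) = 1/((-36)**2 - 90/(6*4)) = 1/(1296 - 90/24) = 1/(1296 - 90*1/24) = 1/(1296 - 15/4) = 1/(5169/4) = 4/5169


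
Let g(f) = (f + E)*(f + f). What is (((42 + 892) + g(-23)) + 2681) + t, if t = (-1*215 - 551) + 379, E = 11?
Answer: 3780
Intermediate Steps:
t = -387 (t = (-215 - 551) + 379 = -766 + 379 = -387)
g(f) = 2*f*(11 + f) (g(f) = (f + 11)*(f + f) = (11 + f)*(2*f) = 2*f*(11 + f))
(((42 + 892) + g(-23)) + 2681) + t = (((42 + 892) + 2*(-23)*(11 - 23)) + 2681) - 387 = ((934 + 2*(-23)*(-12)) + 2681) - 387 = ((934 + 552) + 2681) - 387 = (1486 + 2681) - 387 = 4167 - 387 = 3780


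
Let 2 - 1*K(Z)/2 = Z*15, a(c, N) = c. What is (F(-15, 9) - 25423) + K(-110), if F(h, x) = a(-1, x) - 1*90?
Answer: -22210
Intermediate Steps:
F(h, x) = -91 (F(h, x) = -1 - 1*90 = -1 - 90 = -91)
K(Z) = 4 - 30*Z (K(Z) = 4 - 2*Z*15 = 4 - 30*Z)
(F(-15, 9) - 25423) + K(-110) = (-91 - 25423) + (4 - 30*(-110)) = -25514 + (4 + 3300) = -25514 + 3304 = -22210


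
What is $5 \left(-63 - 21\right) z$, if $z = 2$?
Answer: $-840$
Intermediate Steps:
$5 \left(-63 - 21\right) z = 5 \left(-63 - 21\right) 2 = 5 \left(\left(-84\right) 2\right) = 5 \left(-168\right) = -840$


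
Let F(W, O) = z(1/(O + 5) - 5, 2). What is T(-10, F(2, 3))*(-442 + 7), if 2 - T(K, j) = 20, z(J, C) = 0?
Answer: 7830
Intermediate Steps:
F(W, O) = 0
T(K, j) = -18 (T(K, j) = 2 - 1*20 = 2 - 20 = -18)
T(-10, F(2, 3))*(-442 + 7) = -18*(-442 + 7) = -18*(-435) = 7830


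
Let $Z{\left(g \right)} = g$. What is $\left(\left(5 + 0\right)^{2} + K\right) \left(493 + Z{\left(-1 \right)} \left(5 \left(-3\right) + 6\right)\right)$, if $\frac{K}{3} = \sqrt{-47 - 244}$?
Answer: $12550 + 1506 i \sqrt{291} \approx 12550.0 + 25690.0 i$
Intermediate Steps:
$K = 3 i \sqrt{291}$ ($K = 3 \sqrt{-47 - 244} = 3 \sqrt{-291} = 3 i \sqrt{291} \approx 51.176 i$)
$\left(\left(5 + 0\right)^{2} + K\right) \left(493 + Z{\left(-1 \right)} \left(5 \left(-3\right) + 6\right)\right) = \left(\left(5 + 0\right)^{2} + 3 i \sqrt{291}\right) \left(493 - \left(5 \left(-3\right) + 6\right)\right) = \left(5^{2} + 3 i \sqrt{291}\right) \left(493 - \left(-15 + 6\right)\right) = \left(25 + 3 i \sqrt{291}\right) \left(493 - -9\right) = \left(25 + 3 i \sqrt{291}\right) \left(493 + 9\right) = \left(25 + 3 i \sqrt{291}\right) 502 = 12550 + 1506 i \sqrt{291}$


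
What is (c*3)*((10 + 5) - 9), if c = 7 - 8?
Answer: -18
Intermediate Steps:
c = -1
(c*3)*((10 + 5) - 9) = (-1*3)*((10 + 5) - 9) = -3*(15 - 9) = -3*6 = -18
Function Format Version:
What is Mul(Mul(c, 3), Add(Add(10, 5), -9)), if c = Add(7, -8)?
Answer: -18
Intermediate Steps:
c = -1
Mul(Mul(c, 3), Add(Add(10, 5), -9)) = Mul(Mul(-1, 3), Add(Add(10, 5), -9)) = Mul(-3, Add(15, -9)) = Mul(-3, 6) = -18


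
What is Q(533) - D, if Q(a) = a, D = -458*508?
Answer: 233197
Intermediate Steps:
D = -232664
Q(533) - D = 533 - 1*(-232664) = 533 + 232664 = 233197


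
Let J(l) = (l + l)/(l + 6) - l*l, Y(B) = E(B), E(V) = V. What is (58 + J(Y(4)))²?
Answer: 45796/25 ≈ 1831.8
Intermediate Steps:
Y(B) = B
J(l) = -l² + 2*l/(6 + l) (J(l) = (2*l)/(6 + l) - l² = 2*l/(6 + l) - l² = -l² + 2*l/(6 + l))
(58 + J(Y(4)))² = (58 + 4*(2 - 1*4² - 6*4)/(6 + 4))² = (58 + 4*(2 - 1*16 - 24)/10)² = (58 + 4*(⅒)*(2 - 16 - 24))² = (58 + 4*(⅒)*(-38))² = (58 - 76/5)² = (214/5)² = 45796/25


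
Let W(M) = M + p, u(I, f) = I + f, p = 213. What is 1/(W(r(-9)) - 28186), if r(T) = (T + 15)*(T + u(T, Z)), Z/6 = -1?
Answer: -1/28117 ≈ -3.5566e-5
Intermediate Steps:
Z = -6 (Z = 6*(-1) = -6)
r(T) = (-6 + 2*T)*(15 + T) (r(T) = (T + 15)*(T + (T - 6)) = (15 + T)*(T + (-6 + T)) = (15 + T)*(-6 + 2*T) = (-6 + 2*T)*(15 + T))
W(M) = 213 + M (W(M) = M + 213 = 213 + M)
1/(W(r(-9)) - 28186) = 1/((213 + (-90 + 2*(-9)**2 + 24*(-9))) - 28186) = 1/((213 + (-90 + 2*81 - 216)) - 28186) = 1/((213 + (-90 + 162 - 216)) - 28186) = 1/((213 - 144) - 28186) = 1/(69 - 28186) = 1/(-28117) = -1/28117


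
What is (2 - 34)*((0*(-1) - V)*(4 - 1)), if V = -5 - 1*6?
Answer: -1056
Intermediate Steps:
V = -11 (V = -5 - 6 = -11)
(2 - 34)*((0*(-1) - V)*(4 - 1)) = (2 - 34)*((0*(-1) - 1*(-11))*(4 - 1)) = -32*(0 + 11)*3 = -352*3 = -32*33 = -1056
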